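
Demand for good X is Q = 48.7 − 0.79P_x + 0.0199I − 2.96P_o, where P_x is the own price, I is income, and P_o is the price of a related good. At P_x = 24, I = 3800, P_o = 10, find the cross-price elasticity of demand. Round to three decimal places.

-0.391

Substituting, Q = 48.7 − 0.79(24) + 0.0199(3800) − 2.96(10) = 48.7 − 18.96 + 75.62 − 29.6 = 75.76.
∂Q/∂P_o = −2.96, so E_xy = -2.96·(10/75.76) ≈ -0.391.
E_xy < 0: the goods are complements.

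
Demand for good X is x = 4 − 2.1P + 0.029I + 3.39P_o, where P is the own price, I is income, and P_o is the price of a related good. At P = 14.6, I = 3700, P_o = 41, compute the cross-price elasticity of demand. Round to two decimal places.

0.63

At the given point, x = 4 − 2.1(14.6) + 0.029(3700) + 3.39(41) = 4 − 30.66 + 107.3 + 138.99 = 219.63.
∂x/∂P_o = +3.39, so E_xy = 3.39·(41/219.63) ≈ 0.63.
E_xy > 0: the goods are substitutes.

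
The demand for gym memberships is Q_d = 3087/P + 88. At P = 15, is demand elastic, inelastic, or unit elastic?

inelastic

At P = 15, Q_d = 293.8.
dQ_d/dP = −3087/P² = −13.72.
Point elasticity E = (dQ_d/dP)·(P/Q_d) = -13.72 × 15/293.8 ≈ -0.700.
|E| ≈ 0.700 < 1, so demand is inelastic.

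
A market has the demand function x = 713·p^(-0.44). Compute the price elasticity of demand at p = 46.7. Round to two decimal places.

For a Cobb–Douglas (constant-elasticity) form x = A·p^α·…, the elasticity with respect to p equals the exponent α at every point.
Here the exponent on p is -0.44, so the price elasticity of demand is -0.44.

-0.44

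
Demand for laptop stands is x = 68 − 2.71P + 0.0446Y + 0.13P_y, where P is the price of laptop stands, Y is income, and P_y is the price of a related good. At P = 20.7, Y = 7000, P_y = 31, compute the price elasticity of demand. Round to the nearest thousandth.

-0.171

At the given point, x = 68 − 2.71(20.7) + 0.0446(7000) + 0.13(31) = 68 − 56.097 + 312.2 + 4.03 = 328.133.
∂x/∂P = −2.71, so E_p = (−2.71)·(20.7/328.133) ≈ -0.171.
|E_p| < 1: demand is inelastic.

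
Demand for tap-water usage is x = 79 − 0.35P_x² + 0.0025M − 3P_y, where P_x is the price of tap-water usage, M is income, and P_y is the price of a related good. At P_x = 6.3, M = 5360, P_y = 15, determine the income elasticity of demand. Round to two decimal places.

0.40

Substituting, x = 79 − 0.35(6.3)² + 0.0025(5360) − 3(15) = 79 − 13.8915 + 13.4 − 45 = 33.5085.
∂x/∂M = +0.0025, so E_I = 0.0025·(5360/33.5085) ≈ 0.40.
E_I ∈ (0,1): normal good (necessity).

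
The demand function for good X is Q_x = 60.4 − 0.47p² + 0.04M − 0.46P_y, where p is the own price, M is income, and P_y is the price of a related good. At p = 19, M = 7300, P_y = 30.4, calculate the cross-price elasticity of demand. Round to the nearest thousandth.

First evaluate Q_x: 60.4 − 0.47(19)² + 0.04(7300) − 0.46(30.4) = 60.4 − 169.67 + 292 − 13.984 = 168.746.
∂Q_x/∂P_y = −0.46, so E_xy = -0.46·(30.4/168.746) ≈ -0.083.
E_xy < 0: the goods are complements.

-0.083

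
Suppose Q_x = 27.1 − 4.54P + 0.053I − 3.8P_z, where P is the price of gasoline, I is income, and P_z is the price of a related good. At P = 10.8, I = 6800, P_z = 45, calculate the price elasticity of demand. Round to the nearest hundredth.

-0.29

Substituting, Q_x = 27.1 − 4.54(10.8) + 0.053(6800) − 3.8(45) = 27.1 − 49.032 + 360.4 − 171 = 167.468.
∂Q_x/∂P = −4.54, so E_p = (−4.54)·(10.8/167.468) ≈ -0.29.
|E_p| < 1: demand is inelastic.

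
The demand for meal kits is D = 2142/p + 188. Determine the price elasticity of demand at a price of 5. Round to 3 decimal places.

At p = 5, D = 616.4.
dD/dp = −2142/p² = −85.68.
Point elasticity E = (dD/dp)·(p/D) = -85.68 × 5/616.4 ≈ -0.695.
|E| < 1, so demand is inelastic at this price.

-0.695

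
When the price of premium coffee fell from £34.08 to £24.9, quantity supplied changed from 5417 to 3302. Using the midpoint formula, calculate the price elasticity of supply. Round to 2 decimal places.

1.56

%ΔQ = (3302 − 5417)/[(5417 + 3302)/2] = -2115/4359.5 ≈ -0.4851.
%Δp = (24.9 − 34.08)/[(34.08 + 24.9)/2] = -9.18/29.49 ≈ -0.3113.
Arc elasticity E = %ΔQ/%Δp ≈ -0.4851/-0.3113 ≈ 1.56.
|E| > 1: supply is elastic over this range.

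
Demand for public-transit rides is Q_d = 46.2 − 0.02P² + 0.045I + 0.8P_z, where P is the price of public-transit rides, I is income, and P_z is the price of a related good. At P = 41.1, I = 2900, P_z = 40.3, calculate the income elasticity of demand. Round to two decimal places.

0.75

First evaluate Q_d: 46.2 − 0.02(41.1)² + 0.045(2900) + 0.8(40.3) = 46.2 − 33.7842 + 130.5 + 32.24 = 175.1558.
∂Q_d/∂I = +0.045, so E_I = 0.045·(2900/175.1558) ≈ 0.75.
E_I ∈ (0,1): normal good (necessity).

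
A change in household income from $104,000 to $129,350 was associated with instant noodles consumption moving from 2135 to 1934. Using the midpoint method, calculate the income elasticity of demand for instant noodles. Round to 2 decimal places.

-0.45

%ΔQ = (1934 − 2135)/[(2135+1934)/2] = -201/2034.5 ≈ -0.0988.
%ΔI = (129,350 − 104,000)/[(104,000+129,350)/2] = 25350/116675 ≈ 0.2173.
E_I = %ΔQ/%ΔI ≈ -0.45.
E_I < 0: inferior good.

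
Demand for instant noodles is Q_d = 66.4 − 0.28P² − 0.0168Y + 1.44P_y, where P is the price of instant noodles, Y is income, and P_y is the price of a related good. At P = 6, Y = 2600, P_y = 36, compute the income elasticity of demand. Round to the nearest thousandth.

-0.677

First evaluate Q_d: 66.4 − 0.28(6)² − 0.0168(2600) + 1.44(36) = 66.4 − 10.08 − 43.68 + 51.84 = 64.48.
∂Q_d/∂Y = −0.0168, so E_I = -0.0168·(2600/64.48) ≈ -0.677.
E_I < 0: inferior good.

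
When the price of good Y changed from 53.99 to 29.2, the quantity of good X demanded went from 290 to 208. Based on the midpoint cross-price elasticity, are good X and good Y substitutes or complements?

substitutes

%ΔQ_x = (208 − 290)/[(290+208)/2] = -82/249 ≈ -0.3293.
%ΔP_y = (29.2 − 53.99)/[(53.99+29.2)/2] ≈ -0.5960.
E_xy = -0.3293/-0.5960 ≈ 0.553.
E_xy > 0, so the goods are substitutes.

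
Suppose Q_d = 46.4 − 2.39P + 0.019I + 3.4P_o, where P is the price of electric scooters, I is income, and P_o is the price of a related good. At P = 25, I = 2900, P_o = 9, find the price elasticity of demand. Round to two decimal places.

At the given point, Q_d = 46.4 − 2.39(25) + 0.019(2900) + 3.4(9) = 46.4 − 59.75 + 55.1 + 30.6 = 72.35.
∂Q_d/∂P = −2.39, so E_p = (−2.39)·(25/72.35) ≈ -0.83.
|E_p| < 1: demand is inelastic.

-0.83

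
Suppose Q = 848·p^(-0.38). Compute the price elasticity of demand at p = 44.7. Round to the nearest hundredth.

-0.38

For a Cobb–Douglas (constant-elasticity) form Q = A·p^α·…, the elasticity with respect to p equals the exponent α at every point.
Here the exponent on p is -0.38, so the price elasticity of demand is -0.38.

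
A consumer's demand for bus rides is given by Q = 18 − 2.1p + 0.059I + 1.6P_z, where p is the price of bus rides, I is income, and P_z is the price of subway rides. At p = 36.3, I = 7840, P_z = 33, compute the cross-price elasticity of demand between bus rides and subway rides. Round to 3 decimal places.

First evaluate Q: 18 − 2.1(36.3) + 0.059(7840) + 1.6(33) = 18 − 76.23 + 462.56 + 52.8 = 457.13.
∂Q/∂P_z = +1.6, so E_xy = 1.6·(33/457.13) ≈ 0.116.
E_xy > 0: the goods are substitutes.

0.116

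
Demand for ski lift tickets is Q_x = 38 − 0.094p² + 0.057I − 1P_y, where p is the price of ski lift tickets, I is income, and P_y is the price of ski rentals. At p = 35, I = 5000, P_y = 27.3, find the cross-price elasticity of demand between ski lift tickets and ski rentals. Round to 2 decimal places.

Q_x = 38 − 0.094(35)² + 0.057(5000) − 1(27.3) = 38 − 115.15 + 285 − 27.3 = 180.55.
∂Q_x/∂P_y = −1, so E_xy = -1·(27.3/180.55) ≈ -0.15.
E_xy < 0: the goods are complements.

-0.15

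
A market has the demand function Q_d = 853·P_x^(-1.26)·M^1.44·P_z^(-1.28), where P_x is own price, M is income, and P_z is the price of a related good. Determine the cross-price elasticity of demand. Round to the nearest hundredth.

-1.28

For a Cobb–Douglas (constant-elasticity) form Q_d = A·P_z^α·…, the elasticity with respect to P_z equals the exponent α at every point.
Here the exponent on P_z is -1.28, so the cross-price elasticity of demand is -1.28.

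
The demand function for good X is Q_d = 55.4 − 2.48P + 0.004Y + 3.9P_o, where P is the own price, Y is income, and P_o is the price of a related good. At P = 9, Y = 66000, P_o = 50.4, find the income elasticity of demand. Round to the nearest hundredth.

Q_d = 55.4 − 2.48(9) + 0.004(66000) + 3.9(50.4) = 55.4 − 22.32 + 264 + 196.56 = 493.64.
∂Q_d/∂Y = +0.004, so E_I = 0.004·(66000/493.64) ≈ 0.53.
E_I ∈ (0,1): normal good (necessity).

0.53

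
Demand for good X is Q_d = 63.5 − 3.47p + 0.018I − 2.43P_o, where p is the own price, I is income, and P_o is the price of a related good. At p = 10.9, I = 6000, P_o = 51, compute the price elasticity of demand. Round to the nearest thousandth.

First evaluate Q_d: 63.5 − 3.47(10.9) + 0.018(6000) − 2.43(51) = 63.5 − 37.823 + 108 − 123.93 = 9.747.
∂Q_d/∂p = −3.47, so E_p = (−3.47)·(10.9/9.747) ≈ -3.880.
|E_p| > 1: demand is elastic.

-3.880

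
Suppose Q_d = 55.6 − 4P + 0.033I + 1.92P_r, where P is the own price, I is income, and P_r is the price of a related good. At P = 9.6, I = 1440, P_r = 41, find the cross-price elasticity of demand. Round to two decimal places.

Evaluating quantity at (P, I, P_r) gives Q_d = 55.6 − 4(9.6) + 0.033(1440) + 1.92(41) = 55.6 − 38.4 + 47.52 + 78.72 = 143.44.
∂Q_d/∂P_r = +1.92, so E_xy = 1.92·(41/143.44) ≈ 0.55.
E_xy > 0: the goods are substitutes.

0.55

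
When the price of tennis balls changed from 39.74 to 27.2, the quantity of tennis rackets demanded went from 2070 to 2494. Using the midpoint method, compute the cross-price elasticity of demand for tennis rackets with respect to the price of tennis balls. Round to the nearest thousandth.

-0.496

%ΔQ_x = (2494 − 2070)/[(2070+2494)/2] = 424/2282 ≈ 0.1858.
%ΔP_y = (27.2 − 39.74)/[(39.74+27.2)/2] ≈ -0.3747.
E_xy = 0.1858/-0.3747 ≈ -0.496.
E_xy < 0, so tennis rackets and tennis balls are complements.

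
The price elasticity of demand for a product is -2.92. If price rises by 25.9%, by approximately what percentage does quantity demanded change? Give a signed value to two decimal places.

-75.63

%ΔQ ≈ E × %ΔP = (-2.92) × (25.9%) ≈ -75.63%.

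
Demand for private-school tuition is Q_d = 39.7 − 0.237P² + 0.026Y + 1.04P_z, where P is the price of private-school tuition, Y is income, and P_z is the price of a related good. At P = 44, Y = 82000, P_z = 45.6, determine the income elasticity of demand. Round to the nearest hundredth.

1.21

Q_d = 39.7 − 0.237(44)² + 0.026(82000) + 1.04(45.6) = 39.7 − 458.832 + 2132 + 47.424 = 1760.292.
∂Q_d/∂Y = +0.026, so E_I = 0.026·(82000/1760.292) ≈ 1.21.
E_I > 1: normal good (luxury).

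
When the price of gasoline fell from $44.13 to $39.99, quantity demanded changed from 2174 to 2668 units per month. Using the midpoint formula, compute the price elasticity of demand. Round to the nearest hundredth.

%Δq = (2668 − 2174)/[(2174 + 2668)/2] = 494/2421 ≈ 0.2040.
%ΔP = (39.99 − 44.13)/[(44.13 + 39.99)/2] = -4.14/42.06 ≈ -0.0984.
Arc elasticity E = %Δq/%ΔP ≈ 0.2040/-0.0984 ≈ -2.07.
|E| > 1: demand is elastic over this range.

-2.07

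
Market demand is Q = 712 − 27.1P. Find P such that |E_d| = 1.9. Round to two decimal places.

Set −bP/(a − bP) = −1.9 ⇒ bP = 1.9(a − bP) ⇒ bP(1+1.9) = 1.9·a.
P = 1.9·712/(27.1·2.9) ≈ 17.21.

17.21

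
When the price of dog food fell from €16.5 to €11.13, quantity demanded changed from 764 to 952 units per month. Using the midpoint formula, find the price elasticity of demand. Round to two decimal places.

%ΔQ = (952 − 764)/[(764 + 952)/2] = 188/858 ≈ 0.2191.
%ΔP = (11.13 − 16.5)/[(16.5 + 11.13)/2] = -5.37/13.815 ≈ -0.3887.
Arc elasticity E = %ΔQ/%ΔP ≈ 0.2191/-0.3887 ≈ -0.56.
|E| < 1: demand is inelastic over this range.

-0.56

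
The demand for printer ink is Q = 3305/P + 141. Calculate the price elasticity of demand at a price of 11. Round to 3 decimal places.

At P = 11, Q = 441.4545.
dQ/dP = −3305/P² = −27.314.
Point elasticity E = (dQ/dP)·(P/Q) = -27.314 × 11/441.4545 ≈ -0.681.
|E| < 1, so demand is inelastic at this price.

-0.681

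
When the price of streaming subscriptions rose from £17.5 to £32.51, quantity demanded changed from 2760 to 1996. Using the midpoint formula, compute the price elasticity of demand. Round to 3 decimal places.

-0.535

%ΔQ = (1996 − 2760)/[(2760 + 1996)/2] = -764/2378 ≈ -0.3213.
%ΔP = (32.51 − 17.5)/[(17.5 + 32.51)/2] = 15.01/25.005 ≈ 0.6003.
Arc elasticity E = %ΔQ/%ΔP ≈ -0.3213/0.6003 ≈ -0.535.
|E| < 1: demand is inelastic over this range.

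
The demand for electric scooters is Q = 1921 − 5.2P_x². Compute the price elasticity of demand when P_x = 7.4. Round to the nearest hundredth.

-0.35

At P_x = 7.4, Q = 1636.248.
dQ/dP_x = −2·5.2·P_x = −76.96.
Point elasticity E = (dQ/dP_x)·(P_x/Q) = -76.96 × 7.4/1636.248 ≈ -0.35.
|E| < 1, so demand is inelastic at this price.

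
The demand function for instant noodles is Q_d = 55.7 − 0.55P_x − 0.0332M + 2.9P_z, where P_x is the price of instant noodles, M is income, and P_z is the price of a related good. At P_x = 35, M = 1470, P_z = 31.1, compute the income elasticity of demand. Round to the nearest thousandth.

-0.627

Q_d = 55.7 − 0.55(35) − 0.0332(1470) + 2.9(31.1) = 55.7 − 19.25 − 48.804 + 90.19 = 77.836.
∂Q_d/∂M = −0.0332, so E_I = -0.0332·(1470/77.836) ≈ -0.627.
E_I < 0: inferior good.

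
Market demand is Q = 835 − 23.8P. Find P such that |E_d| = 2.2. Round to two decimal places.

24.12

Set −bP/(a − bP) = −2.2 ⇒ bP = 2.2(a − bP) ⇒ bP(1+2.2) = 2.2·a.
P = 2.2·835/(23.8·3.2) ≈ 24.12.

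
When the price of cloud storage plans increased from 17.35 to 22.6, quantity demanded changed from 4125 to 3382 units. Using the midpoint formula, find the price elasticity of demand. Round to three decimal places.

-0.753

%ΔQ = (3382 − 4125)/[(4125 + 3382)/2] = -743/3753.5 ≈ -0.1979.
%ΔP = (22.6 − 17.35)/[(17.35 + 22.6)/2] = 5.25/19.975 ≈ 0.2628.
Arc elasticity E = %ΔQ/%ΔP ≈ -0.1979/0.2628 ≈ -0.753.
|E| < 1: demand is inelastic over this range.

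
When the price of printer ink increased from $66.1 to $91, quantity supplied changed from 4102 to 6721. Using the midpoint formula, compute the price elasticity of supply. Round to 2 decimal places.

%ΔQ = (6721 − 4102)/[(4102 + 6721)/2] = 2619/5411.5 ≈ 0.4840.
%ΔP = (91 − 66.1)/[(66.1 + 91)/2] = 24.9/78.55 ≈ 0.3170.
Arc elasticity E = %ΔQ/%ΔP ≈ 0.4840/0.3170 ≈ 1.53.
|E| > 1: supply is elastic over this range.

1.53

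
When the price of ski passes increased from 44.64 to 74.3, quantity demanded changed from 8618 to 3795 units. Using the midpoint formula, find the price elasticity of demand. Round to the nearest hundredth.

-1.56

%Δq = (3795 − 8618)/[(8618 + 3795)/2] = -4823/6206.5 ≈ -0.7771.
%Δp = (74.3 − 44.64)/[(44.64 + 74.3)/2] = 29.66/59.47 ≈ 0.4987.
Arc elasticity E = %Δq/%Δp ≈ -0.7771/0.4987 ≈ -1.56.
|E| > 1: demand is elastic over this range.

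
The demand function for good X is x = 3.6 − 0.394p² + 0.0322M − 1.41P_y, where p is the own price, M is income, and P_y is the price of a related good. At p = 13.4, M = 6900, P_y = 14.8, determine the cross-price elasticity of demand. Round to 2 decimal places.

-0.16

Substituting, x = 3.6 − 0.394(13.4)² + 0.0322(6900) − 1.41(14.8) = 3.6 − 70.7466 + 222.18 − 20.868 = 134.1654.
∂x/∂P_y = −1.41, so E_xy = -1.41·(14.8/134.1654) ≈ -0.16.
E_xy < 0: the goods are complements.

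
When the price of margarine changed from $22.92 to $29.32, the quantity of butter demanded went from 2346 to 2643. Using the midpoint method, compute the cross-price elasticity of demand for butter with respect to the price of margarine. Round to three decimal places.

%ΔQ_x = (2643 − 2346)/[(2346+2643)/2] = 297/2494.5 ≈ 0.1191.
%ΔP_y = (29.32 − 22.92)/[(22.92+29.32)/2] ≈ 0.2450.
E_xy = 0.1191/0.2450 ≈ 0.486.
E_xy > 0, so butter and margarine are substitutes.

0.486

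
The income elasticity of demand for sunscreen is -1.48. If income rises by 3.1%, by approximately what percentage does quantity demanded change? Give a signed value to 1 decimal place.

-4.6

%ΔQ ≈ E × %ΔI = (-1.48) × (3.1%) ≈ -4.6%.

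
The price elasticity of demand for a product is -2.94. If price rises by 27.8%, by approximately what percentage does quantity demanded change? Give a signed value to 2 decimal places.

-81.73

%ΔQ ≈ E × %ΔP = (-2.94) × (27.8%) ≈ -81.73%.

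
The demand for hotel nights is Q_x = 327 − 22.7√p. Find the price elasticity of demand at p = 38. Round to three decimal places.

At p = 38, Q_x = 187.0678.
dQ_x/dp = −22.7/(2√p) = −22.7/(2·6.1644).
Point elasticity E = (dQ_x/dp)·(p/Q_x) = -1.8412 × 38/187.0678 ≈ -0.374.
|E| < 1, so demand is inelastic at this price.

-0.374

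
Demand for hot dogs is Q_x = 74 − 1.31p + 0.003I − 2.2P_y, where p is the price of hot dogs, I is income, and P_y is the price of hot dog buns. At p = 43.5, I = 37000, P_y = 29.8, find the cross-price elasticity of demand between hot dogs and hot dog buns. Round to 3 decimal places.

At the given point, Q_x = 74 − 1.31(43.5) + 0.003(37000) − 2.2(29.8) = 74 − 56.985 + 111 − 65.56 = 62.455.
∂Q_x/∂P_y = −2.2, so E_xy = -2.2·(29.8/62.455) ≈ -1.050.
E_xy < 0: the goods are complements.

-1.050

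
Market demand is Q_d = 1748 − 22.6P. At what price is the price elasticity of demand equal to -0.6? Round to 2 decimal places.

Set −bP/(a − bP) = −0.6 ⇒ bP = 0.6(a − bP) ⇒ bP(1+0.6) = 0.6·a.
P = 0.6·1748/(22.6·1.6) ≈ 29.00.

29.00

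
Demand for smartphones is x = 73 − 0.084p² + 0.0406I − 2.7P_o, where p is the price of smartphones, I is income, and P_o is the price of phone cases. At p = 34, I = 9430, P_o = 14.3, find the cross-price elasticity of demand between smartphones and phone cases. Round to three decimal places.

-0.121

x = 73 − 0.084(34)² + 0.0406(9430) − 2.7(14.3) = 73 − 97.104 + 382.858 − 38.61 = 320.144.
∂x/∂P_o = −2.7, so E_xy = -2.7·(14.3/320.144) ≈ -0.121.
E_xy < 0: the goods are complements.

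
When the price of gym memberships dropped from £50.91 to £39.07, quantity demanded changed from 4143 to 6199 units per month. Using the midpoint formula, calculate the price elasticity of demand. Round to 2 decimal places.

%Δq = (6199 − 4143)/[(4143 + 6199)/2] = 2056/5171 ≈ 0.3976.
%Δp = (39.07 − 50.91)/[(50.91 + 39.07)/2] = -11.84/44.99 ≈ -0.2632.
Arc elasticity E = %Δq/%Δp ≈ 0.3976/-0.2632 ≈ -1.51.
|E| > 1: demand is elastic over this range.

-1.51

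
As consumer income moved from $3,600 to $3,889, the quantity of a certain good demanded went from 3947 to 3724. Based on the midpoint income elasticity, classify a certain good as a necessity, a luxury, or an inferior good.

%ΔQ = (3724 − 3947)/[(3947+3724)/2] = -223/3835.5 ≈ -0.0581.
%ΔY = (3,889 − 3,600)/[(3,600+3,889)/2] = 289/3744.5 ≈ 0.0772.
E_I = %ΔQ/%ΔY ≈ -0.753.
E_I < 0: inferior good.

inferior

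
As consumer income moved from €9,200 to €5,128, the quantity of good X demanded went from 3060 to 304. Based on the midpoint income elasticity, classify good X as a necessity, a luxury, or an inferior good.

luxury

%ΔQ = (304 − 3060)/[(3060+304)/2] = -2756/1682 ≈ -1.6385.
%ΔI = (5,128 − 9,200)/[(9,200+5,128)/2] = -4072/7164 ≈ -0.5684.
E_I = %ΔQ/%ΔI ≈ 2.883.
E_I > 1: normal good (luxury).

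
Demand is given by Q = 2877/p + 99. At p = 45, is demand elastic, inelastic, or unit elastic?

At p = 45, Q = 162.9333.
dQ/dp = −2877/p² = −1.4207.
Point elasticity E = (dQ/dp)·(p/Q) = -1.4207 × 45/162.9333 ≈ -0.392.
|E| ≈ 0.392 < 1, so demand is inelastic.

inelastic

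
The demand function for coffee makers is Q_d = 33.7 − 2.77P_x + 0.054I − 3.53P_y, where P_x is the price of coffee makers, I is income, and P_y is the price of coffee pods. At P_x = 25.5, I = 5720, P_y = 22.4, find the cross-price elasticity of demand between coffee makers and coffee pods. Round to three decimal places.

-0.410

At the given point, Q_d = 33.7 − 2.77(25.5) + 0.054(5720) − 3.53(22.4) = 33.7 − 70.635 + 308.88 − 79.072 = 192.873.
∂Q_d/∂P_y = −3.53, so E_xy = -3.53·(22.4/192.873) ≈ -0.410.
E_xy < 0: the goods are complements.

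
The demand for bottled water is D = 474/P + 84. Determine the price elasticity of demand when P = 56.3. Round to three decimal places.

-0.091

At P = 56.3, D = 92.4192.
dD/dP = −474/P² = −0.1495.
Point elasticity E = (dD/dP)·(P/D) = -0.1495 × 56.3/92.4192 ≈ -0.091.
|E| < 1, so demand is inelastic at this price.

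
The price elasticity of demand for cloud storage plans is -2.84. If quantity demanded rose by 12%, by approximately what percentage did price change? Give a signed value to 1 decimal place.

-4.2

%ΔQ ≈ E × %ΔP ⇒ %ΔP = %ΔQ / E = (12%)/(-2.84) ≈ -4.2%.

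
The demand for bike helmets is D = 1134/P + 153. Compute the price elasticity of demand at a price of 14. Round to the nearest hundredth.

At P = 14, D = 234.
dD/dP = −1134/P² = −5.7857.
Point elasticity E = (dD/dP)·(P/D) = -5.7857 × 14/234 ≈ -0.35.
|E| < 1, so demand is inelastic at this price.

-0.35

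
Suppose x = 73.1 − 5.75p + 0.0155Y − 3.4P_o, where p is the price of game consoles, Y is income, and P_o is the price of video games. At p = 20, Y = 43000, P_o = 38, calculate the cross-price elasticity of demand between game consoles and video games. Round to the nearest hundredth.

At the given point, x = 73.1 − 5.75(20) + 0.0155(43000) − 3.4(38) = 73.1 − 115 + 666.5 − 129.2 = 495.4.
∂x/∂P_o = −3.4, so E_xy = -3.4·(38/495.4) ≈ -0.26.
E_xy < 0: the goods are complements.

-0.26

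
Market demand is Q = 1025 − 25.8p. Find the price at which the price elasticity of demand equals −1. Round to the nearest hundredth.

19.86

For linear demand Q = a − bp, E = −bp/(a − bp). |E| = 1 ⇒ bp = a − bp ⇒ p = a/(2b).
p = 1025/(2·25.8) ≈ 19.86.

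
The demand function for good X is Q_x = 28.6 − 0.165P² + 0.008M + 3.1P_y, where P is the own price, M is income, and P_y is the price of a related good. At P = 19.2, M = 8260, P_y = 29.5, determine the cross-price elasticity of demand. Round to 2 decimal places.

Evaluating quantity at (P, M, P_y) gives Q_x = 28.6 − 0.165(19.2)² + 0.008(8260) + 3.1(29.5) = 28.6 − 60.8256 + 66.08 + 91.45 = 125.3044.
∂Q_x/∂P_y = +3.1, so E_xy = 3.1·(29.5/125.3044) ≈ 0.73.
E_xy > 0: the goods are substitutes.

0.73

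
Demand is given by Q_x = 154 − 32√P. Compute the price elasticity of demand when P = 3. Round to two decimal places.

-0.28

At P = 3, Q_x = 98.5744.
dQ_x/dP = −32/(2√P) = −32/(2·1.7321).
Point elasticity E = (dQ_x/dP)·(P/Q_x) = -9.2376 × 3/98.5744 ≈ -0.28.
|E| < 1, so demand is inelastic at this price.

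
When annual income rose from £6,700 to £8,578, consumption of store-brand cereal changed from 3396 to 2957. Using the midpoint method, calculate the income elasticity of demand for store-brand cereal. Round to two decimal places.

-0.56

%ΔQ = (2957 − 3396)/[(3396+2957)/2] = -439/3176.5 ≈ -0.1382.
%ΔM = (8,578 − 6,700)/[(6,700+8,578)/2] = 1878/7639 ≈ 0.2458.
E_I = %ΔQ/%ΔM ≈ -0.56.
E_I < 0: inferior good.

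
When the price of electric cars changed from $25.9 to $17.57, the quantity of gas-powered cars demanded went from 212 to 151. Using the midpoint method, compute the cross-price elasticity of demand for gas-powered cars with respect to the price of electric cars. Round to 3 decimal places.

0.877

%ΔQ_x = (151 − 212)/[(212+151)/2] = -61/181.5 ≈ -0.3361.
%ΔP_y = (17.57 − 25.9)/[(25.9+17.57)/2] ≈ -0.3833.
E_xy = -0.3361/-0.3833 ≈ 0.877.
E_xy > 0, so gas-powered cars and electric cars are substitutes.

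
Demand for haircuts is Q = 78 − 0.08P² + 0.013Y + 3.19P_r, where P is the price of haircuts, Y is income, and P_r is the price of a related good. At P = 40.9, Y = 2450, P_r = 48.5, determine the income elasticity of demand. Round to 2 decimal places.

0.24

At the given point, Q = 78 − 0.08(40.9)² + 0.013(2450) + 3.19(48.5) = 78 − 133.8248 + 31.85 + 154.715 = 130.7402.
∂Q/∂Y = +0.013, so E_I = 0.013·(2450/130.7402) ≈ 0.24.
E_I ∈ (0,1): normal good (necessity).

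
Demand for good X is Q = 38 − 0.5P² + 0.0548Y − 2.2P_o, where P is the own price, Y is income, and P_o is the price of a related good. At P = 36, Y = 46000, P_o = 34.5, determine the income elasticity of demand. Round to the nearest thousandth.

Q = 38 − 0.5(36)² + 0.0548(46000) − 2.2(34.5) = 38 − 648 + 2520.8 − 75.9 = 1834.9.
∂Q/∂Y = +0.0548, so E_I = 0.0548·(46000/1834.9) ≈ 1.374.
E_I > 1: normal good (luxury).

1.374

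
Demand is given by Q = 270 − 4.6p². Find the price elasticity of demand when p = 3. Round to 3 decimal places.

At p = 3, Q = 228.6.
dQ/dp = −2·4.6·p = −27.6.
Point elasticity E = (dQ/dp)·(p/Q) = -27.6 × 3/228.6 ≈ -0.362.
|E| < 1, so demand is inelastic at this price.

-0.362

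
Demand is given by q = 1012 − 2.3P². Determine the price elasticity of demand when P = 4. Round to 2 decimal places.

-0.08

At P = 4, q = 975.2.
dq/dP = −2·2.3·P = −18.4.
Point elasticity E = (dq/dP)·(P/q) = -18.4 × 4/975.2 ≈ -0.08.
|E| < 1, so demand is inelastic at this price.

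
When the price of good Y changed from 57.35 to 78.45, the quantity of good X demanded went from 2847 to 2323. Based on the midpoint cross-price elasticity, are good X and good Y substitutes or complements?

complements

%ΔQ_x = (2323 − 2847)/[(2847+2323)/2] = -524/2585 ≈ -0.2027.
%ΔP_y = (78.45 − 57.35)/[(57.35+78.45)/2] ≈ 0.3108.
E_xy = -0.2027/0.3108 ≈ -0.652.
E_xy < 0, so the goods are complements.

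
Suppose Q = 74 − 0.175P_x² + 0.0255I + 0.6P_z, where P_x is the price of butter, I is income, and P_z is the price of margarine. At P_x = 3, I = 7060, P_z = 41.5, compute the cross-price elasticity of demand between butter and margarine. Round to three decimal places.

0.090

Evaluating quantity at (P_x, I, P_z) gives Q = 74 − 0.175(3)² + 0.0255(7060) + 0.6(41.5) = 74 − 1.575 + 180.03 + 24.9 = 277.355.
∂Q/∂P_z = +0.6, so E_xy = 0.6·(41.5/277.355) ≈ 0.090.
E_xy > 0: the goods are substitutes.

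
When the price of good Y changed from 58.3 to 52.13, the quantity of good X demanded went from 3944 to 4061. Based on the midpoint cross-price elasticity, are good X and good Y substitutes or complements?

complements

%ΔQ_x = (4061 − 3944)/[(3944+4061)/2] = 117/4002.5 ≈ 0.0292.
%ΔP_y = (52.13 − 58.3)/[(58.3+52.13)/2] ≈ -0.1117.
E_xy = 0.0292/-0.1117 ≈ -0.262.
E_xy < 0, so the goods are complements.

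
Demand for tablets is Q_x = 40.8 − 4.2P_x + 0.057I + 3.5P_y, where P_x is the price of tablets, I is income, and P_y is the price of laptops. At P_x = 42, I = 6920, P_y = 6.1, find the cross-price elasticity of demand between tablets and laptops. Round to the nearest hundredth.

Evaluating quantity at (P_x, I, P_y) gives Q_x = 40.8 − 4.2(42) + 0.057(6920) + 3.5(6.1) = 40.8 − 176.4 + 394.44 + 21.35 = 280.19.
∂Q_x/∂P_y = +3.5, so E_xy = 3.5·(6.1/280.19) ≈ 0.08.
E_xy > 0: the goods are substitutes.

0.08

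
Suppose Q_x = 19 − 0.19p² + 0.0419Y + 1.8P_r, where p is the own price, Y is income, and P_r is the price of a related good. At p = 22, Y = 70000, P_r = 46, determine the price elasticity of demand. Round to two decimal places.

-0.06

Evaluating quantity at (p, Y, P_r) gives Q_x = 19 − 0.19(22)² + 0.0419(70000) + 1.8(46) = 19 − 91.96 + 2933 + 82.8 = 2942.84.
∂Q_x/∂p = −2·0.19·p = -8.36, so E_p = -8.36·(22/2942.84) ≈ -0.06.
|E_p| < 1: demand is inelastic.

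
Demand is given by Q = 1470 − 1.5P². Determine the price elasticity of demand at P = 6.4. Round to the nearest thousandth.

At P = 6.4, Q = 1408.56.
dQ/dP = −2·1.5·P = −19.2.
Point elasticity E = (dQ/dP)·(P/Q) = -19.2 × 6.4/1408.56 ≈ -0.087.
|E| < 1, so demand is inelastic at this price.

-0.087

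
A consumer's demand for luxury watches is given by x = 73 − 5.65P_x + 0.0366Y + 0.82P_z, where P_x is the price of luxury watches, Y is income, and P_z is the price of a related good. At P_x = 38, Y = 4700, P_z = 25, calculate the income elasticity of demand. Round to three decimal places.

x = 73 − 5.65(38) + 0.0366(4700) + 0.82(25) = 73 − 214.7 + 172.02 + 20.5 = 50.82.
∂x/∂Y = +0.0366, so E_I = 0.0366·(4700/50.82) ≈ 3.385.
E_I > 1: normal good (luxury).

3.385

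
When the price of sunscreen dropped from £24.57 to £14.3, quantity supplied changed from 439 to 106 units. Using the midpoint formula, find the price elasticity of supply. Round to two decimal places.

%Δq = (106 − 439)/[(439 + 106)/2] = -333/272.5 ≈ -1.2220.
%Δp = (14.3 − 24.57)/[(24.57 + 14.3)/2] = -10.27/19.435 ≈ -0.5284.
Arc elasticity E = %Δq/%Δp ≈ -1.2220/-0.5284 ≈ 2.31.
|E| > 1: supply is elastic over this range.

2.31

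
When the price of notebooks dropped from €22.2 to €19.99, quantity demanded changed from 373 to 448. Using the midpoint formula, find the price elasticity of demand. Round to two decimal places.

-1.74

%Δq = (448 − 373)/[(373 + 448)/2] = 75/410.5 ≈ 0.1827.
%ΔP = (19.99 − 22.2)/[(22.2 + 19.99)/2] = -2.21/21.095 ≈ -0.1048.
Arc elasticity E = %Δq/%ΔP ≈ 0.1827/-0.1048 ≈ -1.74.
|E| > 1: demand is elastic over this range.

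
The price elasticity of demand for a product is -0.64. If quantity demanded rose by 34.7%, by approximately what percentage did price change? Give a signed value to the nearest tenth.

%ΔQ ≈ E × %ΔP ⇒ %ΔP = %ΔQ / E = (34.7%)/(-0.64) ≈ -54.2%.

-54.2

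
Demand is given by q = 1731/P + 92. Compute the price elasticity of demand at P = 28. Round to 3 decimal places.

-0.402

At P = 28, q = 153.8214.
dq/dP = −1731/P² = −2.2079.
Point elasticity E = (dq/dP)·(P/q) = -2.2079 × 28/153.8214 ≈ -0.402.
|E| < 1, so demand is inelastic at this price.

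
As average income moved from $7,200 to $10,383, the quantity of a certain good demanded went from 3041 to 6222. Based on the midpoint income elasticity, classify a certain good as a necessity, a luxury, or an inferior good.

luxury

%ΔQ = (6222 − 3041)/[(3041+6222)/2] = 3181/4631.5 ≈ 0.6868.
%ΔM = (10,383 − 7,200)/[(7,200+10,383)/2] = 3183/8791.5 ≈ 0.3621.
E_I = %ΔQ/%ΔM ≈ 1.897.
E_I > 1: normal good (luxury).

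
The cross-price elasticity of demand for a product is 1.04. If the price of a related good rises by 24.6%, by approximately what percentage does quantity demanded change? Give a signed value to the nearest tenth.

25.6

%ΔQ ≈ E × %ΔP_y = (1.04) × (24.6%) ≈ 25.6%.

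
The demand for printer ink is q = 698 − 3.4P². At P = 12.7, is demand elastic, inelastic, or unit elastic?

At P = 12.7, q = 149.614.
dq/dP = −2·3.4·P = −86.36.
Point elasticity E = (dq/dP)·(P/q) = -86.36 × 12.7/149.614 ≈ -7.331.
|E| ≈ 7.331 > 1, so demand is elastic.

elastic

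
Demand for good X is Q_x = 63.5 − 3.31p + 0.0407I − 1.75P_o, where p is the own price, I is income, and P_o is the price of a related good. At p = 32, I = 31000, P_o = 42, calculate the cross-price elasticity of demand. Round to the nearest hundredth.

-0.06

At the given point, Q_x = 63.5 − 3.31(32) + 0.0407(31000) − 1.75(42) = 63.5 − 105.92 + 1261.7 − 73.5 = 1145.78.
∂Q_x/∂P_o = −1.75, so E_xy = -1.75·(42/1145.78) ≈ -0.06.
E_xy < 0: the goods are complements.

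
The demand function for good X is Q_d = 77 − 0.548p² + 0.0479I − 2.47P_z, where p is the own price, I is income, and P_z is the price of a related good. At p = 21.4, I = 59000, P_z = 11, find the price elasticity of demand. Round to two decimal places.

-0.19

At the given point, Q_d = 77 − 0.548(21.4)² + 0.0479(59000) − 2.47(11) = 77 − 250.9621 + 2826.1 − 27.17 = 2624.9679.
∂Q_d/∂p = −2·0.548·p = -23.4544, so E_p = -23.4544·(21.4/2624.9679) ≈ -0.19.
|E_p| < 1: demand is inelastic.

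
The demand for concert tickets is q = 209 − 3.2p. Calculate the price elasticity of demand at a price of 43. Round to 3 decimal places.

At p = 43, q = 71.4.
dq/dp = −3.2.
Point elasticity E = (dq/dp)·(p/q) = -3.2 × 43/71.4 ≈ -1.927.
|E| > 1, so demand is elastic at this price.

-1.927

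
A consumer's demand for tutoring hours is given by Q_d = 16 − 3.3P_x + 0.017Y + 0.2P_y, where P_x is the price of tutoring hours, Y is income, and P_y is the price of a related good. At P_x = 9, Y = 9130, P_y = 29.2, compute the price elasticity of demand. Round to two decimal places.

-0.20

Substituting, Q_d = 16 − 3.3(9) + 0.017(9130) + 0.2(29.2) = 16 − 29.7 + 155.21 + 5.84 = 147.35.
∂Q_d/∂P_x = −3.3, so E_p = (−3.3)·(9/147.35) ≈ -0.20.
|E_p| < 1: demand is inelastic.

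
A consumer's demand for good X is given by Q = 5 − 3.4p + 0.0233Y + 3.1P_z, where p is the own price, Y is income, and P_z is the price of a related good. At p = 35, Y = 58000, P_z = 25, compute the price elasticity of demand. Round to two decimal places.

Q = 5 − 3.4(35) + 0.0233(58000) + 3.1(25) = 5 − 119 + 1351.4 + 77.5 = 1314.9.
∂Q/∂p = −3.4, so E_p = (−3.4)·(35/1314.9) ≈ -0.09.
|E_p| < 1: demand is inelastic.

-0.09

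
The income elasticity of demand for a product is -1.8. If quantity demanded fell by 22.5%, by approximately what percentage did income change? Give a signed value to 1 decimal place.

12.5

%ΔQ ≈ E × %ΔI ⇒ %ΔI = %ΔQ / E = (-22.5%)/(-1.8) = 12.5%.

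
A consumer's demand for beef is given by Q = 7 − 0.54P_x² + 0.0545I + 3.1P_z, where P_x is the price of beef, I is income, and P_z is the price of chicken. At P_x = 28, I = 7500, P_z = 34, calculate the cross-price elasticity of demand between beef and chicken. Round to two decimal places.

1.08

Substituting, Q = 7 − 0.54(28)² + 0.0545(7500) + 3.1(34) = 7 − 423.36 + 408.75 + 105.4 = 97.79.
∂Q/∂P_z = +3.1, so E_xy = 3.1·(34/97.79) ≈ 1.08.
E_xy > 0: the goods are substitutes.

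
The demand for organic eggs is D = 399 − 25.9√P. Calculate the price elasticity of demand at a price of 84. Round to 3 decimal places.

-0.734

At P = 84, D = 161.6226.
dD/dP = −25.9/(2√P) = −25.9/(2·9.1652).
Point elasticity E = (dD/dP)·(P/D) = -1.413 × 84/161.6226 ≈ -0.734.
|E| < 1, so demand is inelastic at this price.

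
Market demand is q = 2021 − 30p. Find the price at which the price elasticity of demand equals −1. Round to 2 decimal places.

For linear demand q = a − bp, E = −bp/(a − bp). |E| = 1 ⇒ bp = a − bp ⇒ p = a/(2b).
p = 2021/(2·30) ≈ 33.68.

33.68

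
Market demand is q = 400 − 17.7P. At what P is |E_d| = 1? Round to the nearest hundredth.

For linear demand q = a − bP, E = −bP/(a − bP). |E| = 1 ⇒ bP = a − bP ⇒ P = a/(2b).
P = 400/(2·17.7) ≈ 11.30.

11.30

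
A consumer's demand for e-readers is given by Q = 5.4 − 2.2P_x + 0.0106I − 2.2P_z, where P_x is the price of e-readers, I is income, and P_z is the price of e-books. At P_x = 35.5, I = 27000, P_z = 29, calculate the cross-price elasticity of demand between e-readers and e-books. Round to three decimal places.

-0.426

Substituting, Q = 5.4 − 2.2(35.5) + 0.0106(27000) − 2.2(29) = 5.4 − 78.1 + 286.2 − 63.8 = 149.7.
∂Q/∂P_z = −2.2, so E_xy = -2.2·(29/149.7) ≈ -0.426.
E_xy < 0: the goods are complements.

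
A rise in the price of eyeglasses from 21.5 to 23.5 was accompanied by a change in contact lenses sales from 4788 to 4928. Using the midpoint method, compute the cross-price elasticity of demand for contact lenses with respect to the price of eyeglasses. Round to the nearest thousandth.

0.324

%ΔQ_x = (4928 − 4788)/[(4788+4928)/2] = 140/4858 ≈ 0.0288.
%ΔP_y = (23.5 − 21.5)/[(21.5+23.5)/2] ≈ 0.0889.
E_xy = 0.0288/0.0889 ≈ 0.324.
E_xy > 0, so contact lenses and eyeglasses are substitutes.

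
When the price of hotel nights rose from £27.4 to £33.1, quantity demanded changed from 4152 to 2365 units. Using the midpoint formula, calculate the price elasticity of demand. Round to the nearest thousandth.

-2.910

%ΔQ = (2365 − 4152)/[(4152 + 2365)/2] = -1787/3258.5 ≈ -0.5484.
%Δp = (33.1 − 27.4)/[(27.4 + 33.1)/2] = 5.7/30.25 ≈ 0.1884.
Arc elasticity E = %ΔQ/%Δp ≈ -0.5484/0.1884 ≈ -2.910.
|E| > 1: demand is elastic over this range.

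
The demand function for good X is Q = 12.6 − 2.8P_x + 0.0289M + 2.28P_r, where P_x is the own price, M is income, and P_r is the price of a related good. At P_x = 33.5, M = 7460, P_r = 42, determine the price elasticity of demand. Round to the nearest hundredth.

Substituting, Q = 12.6 − 2.8(33.5) + 0.0289(7460) + 2.28(42) = 12.6 − 93.8 + 215.594 + 95.76 = 230.154.
∂Q/∂P_x = −2.8, so E_p = (−2.8)·(33.5/230.154) ≈ -0.41.
|E_p| < 1: demand is inelastic.

-0.41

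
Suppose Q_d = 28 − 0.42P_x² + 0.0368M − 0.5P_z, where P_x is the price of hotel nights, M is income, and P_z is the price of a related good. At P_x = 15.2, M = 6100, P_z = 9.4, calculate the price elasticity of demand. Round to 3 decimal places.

-1.287

Substituting, Q_d = 28 − 0.42(15.2)² + 0.0368(6100) − 0.5(9.4) = 28 − 97.0368 + 224.48 − 4.7 = 150.7432.
∂Q_d/∂P_x = −2·0.42·P_x = -12.768, so E_p = -12.768·(15.2/150.7432) ≈ -1.287.
|E_p| > 1: demand is elastic.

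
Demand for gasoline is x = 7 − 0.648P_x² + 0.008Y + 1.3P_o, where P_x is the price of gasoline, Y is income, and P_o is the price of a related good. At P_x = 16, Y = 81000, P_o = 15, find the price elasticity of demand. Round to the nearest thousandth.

-0.652

At the given point, x = 7 − 0.648(16)² + 0.008(81000) + 1.3(15) = 7 − 165.888 + 648 + 19.5 = 508.612.
∂x/∂P_x = −2·0.648·P_x = -20.736, so E_p = -20.736·(16/508.612) ≈ -0.652.
|E_p| < 1: demand is inelastic.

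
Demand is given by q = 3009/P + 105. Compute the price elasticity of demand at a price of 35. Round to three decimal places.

-0.450

At P = 35, q = 190.9714.
dq/dP = −3009/P² = −2.4563.
Point elasticity E = (dq/dP)·(P/q) = -2.4563 × 35/190.9714 ≈ -0.450.
|E| < 1, so demand is inelastic at this price.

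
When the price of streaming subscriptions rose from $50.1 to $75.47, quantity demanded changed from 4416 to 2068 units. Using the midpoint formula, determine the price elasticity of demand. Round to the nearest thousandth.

%Δq = (2068 − 4416)/[(4416 + 2068)/2] = -2348/3242 ≈ -0.7242.
%Δp = (75.47 − 50.1)/[(50.1 + 75.47)/2] = 25.37/62.785 ≈ 0.4041.
Arc elasticity E = %Δq/%Δp ≈ -0.7242/0.4041 ≈ -1.792.
|E| > 1: demand is elastic over this range.

-1.792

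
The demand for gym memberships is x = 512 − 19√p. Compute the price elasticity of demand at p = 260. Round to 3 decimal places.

At p = 260, x = 205.6342.
dx/dp = −19/(2√p) = −19/(2·16.1245).
Point elasticity E = (dx/dp)·(p/x) = -0.5892 × 260/205.6342 ≈ -0.745.
|E| < 1, so demand is inelastic at this price.

-0.745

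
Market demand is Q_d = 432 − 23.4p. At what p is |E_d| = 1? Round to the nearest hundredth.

For linear demand Q_d = a − bp, E = −bp/(a − bp). |E| = 1 ⇒ bp = a − bp ⇒ p = a/(2b).
p = 432/(2·23.4) ≈ 9.23.

9.23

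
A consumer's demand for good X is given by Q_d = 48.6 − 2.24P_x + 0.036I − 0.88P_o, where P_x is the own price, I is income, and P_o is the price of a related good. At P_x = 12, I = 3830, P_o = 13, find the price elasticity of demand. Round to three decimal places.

At the given point, Q_d = 48.6 − 2.24(12) + 0.036(3830) − 0.88(13) = 48.6 − 26.88 + 137.88 − 11.44 = 148.16.
∂Q_d/∂P_x = −2.24, so E_p = (−2.24)·(12/148.16) ≈ -0.181.
|E_p| < 1: demand is inelastic.

-0.181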